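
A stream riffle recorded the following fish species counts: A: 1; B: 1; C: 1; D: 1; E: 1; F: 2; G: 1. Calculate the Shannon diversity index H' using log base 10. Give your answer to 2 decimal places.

0.83

Total N = 1+1+1+1+1+2+1 = 8, so the proportions are 0.125, 0.125, 0.125, 0.125, 0.125, 0.25, 0.125 (working shown to 4 dp, full precision carried).
Each pᵢ log₁₀ pᵢ term: 0.125×(-0.9031)=-0.1129, 0.125×(-0.9031)=-0.1129, 0.125×(-0.9031)=-0.1129, 0.125×(-0.9031)=-0.1129, 0.125×(-0.9031)=-0.1129, 0.25×(-0.6021)=-0.1505, 0.125×(-0.9031)=-0.1129.
Sum = -0.8278, so H' = 0.83.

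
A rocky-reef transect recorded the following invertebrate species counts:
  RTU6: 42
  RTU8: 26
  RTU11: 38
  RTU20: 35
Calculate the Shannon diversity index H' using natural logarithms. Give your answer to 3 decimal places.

Total N = 42+26+38+35 = 141, so the proportions are 0.29787, 0.1844, 0.2695, 0.24823 (working shown to 5 dp, full precision carried).
Each pᵢ ln pᵢ term: 0.29787×(-1.21109)=-0.36075, 0.1844×(-1.69066)=-0.31175, 0.2695×(-1.31117)=-0.35337, 0.24823×(-1.39341)=-0.34588.
Sum = -1.37175, so H' = 1.372.

1.372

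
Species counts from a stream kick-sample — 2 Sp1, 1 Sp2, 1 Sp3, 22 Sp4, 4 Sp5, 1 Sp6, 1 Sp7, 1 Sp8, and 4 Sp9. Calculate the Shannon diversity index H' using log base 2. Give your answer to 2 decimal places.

2.07

Total N = 2+1+1+22+4+1+1+1+4 = 37, so the proportions are 0.0541, 0.027, 0.027, 0.5946, 0.1081, 0.027, 0.027, 0.027, 0.1081 (working shown to 4 dp, full precision carried).
Each pᵢ log₂ pᵢ term: 0.0541×(-4.2095)=-0.2275, 0.027×(-5.2095)=-0.1408, 0.027×(-5.2095)=-0.1408, 0.5946×(-0.7500)=-0.4460, 0.1081×(-3.2095)=-0.3470, 0.027×(-5.2095)=-0.1408, 0.027×(-5.2095)=-0.1408, 0.027×(-5.2095)=-0.1408, 0.1081×(-3.2095)=-0.3470.
Sum = -2.0714, so H' = 2.07.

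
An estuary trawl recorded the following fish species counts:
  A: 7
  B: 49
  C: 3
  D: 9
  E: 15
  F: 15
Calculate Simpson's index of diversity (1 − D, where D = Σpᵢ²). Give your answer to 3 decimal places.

Total N = 7+49+3+9+15+15 = 98, so the proportions are 0.07143, 0.5, 0.03061, 0.09184, 0.15306, 0.15306 (working shown to 5 dp, full precision carried).
D = 0.07143² + 0.5² + 0.03061² + 0.09184² + 0.15306² + 0.15306² = 0.00510 + 0.25000 + 0.00094 + 0.00843 + 0.02343 + 0.02343 = 0.31133.
So 1 − D = 0.68867, i.e. 0.689 to 3 decimal places.

0.689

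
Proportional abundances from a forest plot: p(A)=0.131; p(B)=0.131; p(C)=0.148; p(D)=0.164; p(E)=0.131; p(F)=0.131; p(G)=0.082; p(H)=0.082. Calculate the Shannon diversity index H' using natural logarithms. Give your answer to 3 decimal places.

2.054

Each pᵢ ln pᵢ term (working shown to 5 dp, full precision carried): 0.131×(-2.03256)=-0.26627, 0.131×(-2.03256)=-0.26627, 0.148×(-1.91054)=-0.28276, 0.164×(-1.80789)=-0.29649, 0.131×(-2.03256)=-0.26627, 0.131×(-2.03256)=-0.26627, 0.082×(-2.50104)=-0.20508, 0.082×(-2.50104)=-0.20508.
Sum = -2.05448, so H' = 2.054.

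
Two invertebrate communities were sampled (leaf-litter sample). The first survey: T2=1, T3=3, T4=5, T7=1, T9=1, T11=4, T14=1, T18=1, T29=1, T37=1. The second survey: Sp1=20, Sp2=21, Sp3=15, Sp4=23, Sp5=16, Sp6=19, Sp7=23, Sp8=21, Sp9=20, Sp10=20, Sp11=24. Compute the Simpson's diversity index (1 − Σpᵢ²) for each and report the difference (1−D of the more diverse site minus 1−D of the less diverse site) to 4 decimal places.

0.0654

The first survey: N=19, proportions 0.05263158, 0.15789474, 0.26315789, 0.05263158, 0.05263158, 0.21052632, 0.05263158, 0.05263158, 0.05263158, 0.05263158, giving 1−D = 0.84210526 (working shown to 8 dp, full precision carried).
The second survey: N=222, proportions 0.09009009, 0.09459459, 0.06756757, 0.1036036, 0.07207207, 0.08558559, 0.1036036, 0.09459459, 0.09009009, 0.09009009, 0.10810811, giving 1−D = 0.90751562.
Difference = |0.84210526 − 0.90751562| = 0.06541036, i.e. 0.0654 to 4 decimal places.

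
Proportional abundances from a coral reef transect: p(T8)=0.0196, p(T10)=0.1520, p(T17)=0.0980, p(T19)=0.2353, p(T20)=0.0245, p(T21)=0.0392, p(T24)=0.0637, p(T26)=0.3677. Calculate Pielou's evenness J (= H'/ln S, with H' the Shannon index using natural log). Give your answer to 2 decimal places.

0.81

H' = −Σ pᵢ ln pᵢ = −((-0.0771) + (-0.2863) + (-0.2276) + (-0.3405) + (-0.0909) + (-0.1270) + (-0.1754) + (-0.3679)) = 1.6926 (working shown to 4 dp, full precision carried).
With S = 8 species, ln S = 2.0794, so J = 1.6926/2.0794 = 0.8140, i.e. 0.81 to 2 decimal places.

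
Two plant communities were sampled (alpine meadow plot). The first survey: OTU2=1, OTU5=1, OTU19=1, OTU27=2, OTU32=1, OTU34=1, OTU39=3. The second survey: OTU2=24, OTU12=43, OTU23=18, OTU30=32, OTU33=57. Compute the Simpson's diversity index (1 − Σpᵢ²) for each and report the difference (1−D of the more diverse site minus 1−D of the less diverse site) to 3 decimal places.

The first survey: N=10, proportions 0.1, 0.1, 0.1, 0.2, 0.1, 0.1, 0.3, giving 1−D = 0.82000 (working shown to 5 dp, full precision carried).
The second survey: N=174, proportions 0.13793, 0.24713, 0.10345, 0.18391, 0.32759, giving 1−D = 0.76807.
Difference = |0.82000 − 0.76807| = 0.05193, i.e. 0.052 to 3 decimal places.

0.052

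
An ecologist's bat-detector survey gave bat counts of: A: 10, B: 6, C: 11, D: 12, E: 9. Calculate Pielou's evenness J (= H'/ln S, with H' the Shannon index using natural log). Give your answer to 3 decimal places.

0.985

Total N = 10+6+11+12+9 = 48, so the proportions are 0.20833, 0.125, 0.22917, 0.25, 0.1875 (working shown to 5 dp, full precision carried).
H' = −Σ pᵢ ln pᵢ = −((-0.32679) + (-0.25993) + (-0.33763) + (-0.34657) + (-0.31387)) = 1.58480.
With S = 5 species, ln S = 1.60944, so J = 1.58480/1.60944 = 0.98469, i.e. 0.985 to 3 decimal places.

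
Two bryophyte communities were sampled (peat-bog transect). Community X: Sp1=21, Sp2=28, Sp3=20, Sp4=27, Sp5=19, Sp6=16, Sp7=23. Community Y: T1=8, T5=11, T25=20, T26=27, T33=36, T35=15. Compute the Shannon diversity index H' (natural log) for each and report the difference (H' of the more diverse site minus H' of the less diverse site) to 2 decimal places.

Community X: N=154, proportions 0.1364, 0.1818, 0.1299, 0.1753, 0.1234, 0.1039, 0.1494, giving H' = 1.9294 (working shown to 4 dp, full precision carried).
Community Y: N=117, proportions 0.0684, 0.094, 0.1709, 0.2308, 0.3077, 0.1282, giving H' = 1.6721.
Difference = |1.9294 − 1.6721| = 0.2573, i.e. 0.26 to 2 decimal places.

0.26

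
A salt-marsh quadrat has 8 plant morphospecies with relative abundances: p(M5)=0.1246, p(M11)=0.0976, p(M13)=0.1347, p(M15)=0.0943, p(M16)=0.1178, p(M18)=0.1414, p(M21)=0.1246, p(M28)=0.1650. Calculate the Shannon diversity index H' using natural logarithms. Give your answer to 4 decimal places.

2.0646

Each pᵢ ln pᵢ term (working shown to 6 dp, full precision carried): 0.1246×(-2.082647)=-0.259498, 0.0976×(-2.326878)=-0.227103, 0.1347×(-2.004705)=-0.270034, 0.0943×(-2.361274)=-0.222668, 0.1178×(-2.138767)=-0.251947, 0.1414×(-1.956163)=-0.276601, 0.1246×(-2.082647)=-0.259498, 0.165×(-1.801810)=-0.297299.
Sum = -2.064648, so H' = 2.0646.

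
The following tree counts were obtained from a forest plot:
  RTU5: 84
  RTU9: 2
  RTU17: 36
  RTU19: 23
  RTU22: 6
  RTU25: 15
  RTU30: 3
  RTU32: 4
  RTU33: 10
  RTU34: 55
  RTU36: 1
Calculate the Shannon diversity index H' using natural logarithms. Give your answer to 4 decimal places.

Total N = 84+2+36+23+6+15+3+4+10+55+1 = 239, so the proportions are 0.351464, 0.008368, 0.150628, 0.096234, 0.025105, 0.062762, 0.012552, 0.016736, 0.041841, 0.230126, 0.004184 (working shown to 6 dp, full precision carried).
Each pᵢ ln pᵢ term: 0.351464×(-1.045647)=-0.367508, 0.008368×(-4.783316)=-0.040028, 0.150628×(-1.892945)=-0.285130, 0.096234×(-2.340969)=-0.225282, 0.025105×(-3.684704)=-0.092503, 0.062762×(-2.768413)=-0.173750, 0.012552×(-4.377851)=-0.054952, 0.016736×(-4.090169)=-0.068455, 0.041841×(-3.173878)=-0.132798, 0.230126×(-1.469130)=-0.338084, 0.004184×(-5.476464)=-0.022914.
Sum = -1.801403, so H' = 1.8014.

1.8014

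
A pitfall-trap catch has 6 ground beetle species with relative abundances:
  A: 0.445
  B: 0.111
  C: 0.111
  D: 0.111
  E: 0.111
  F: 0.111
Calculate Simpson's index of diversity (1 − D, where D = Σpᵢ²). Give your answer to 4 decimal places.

D = 0.445² + 0.111² + 0.111² + 0.111² + 0.111² + 0.111² = 0.198025 + 0.012321 + 0.012321 + 0.012321 + 0.012321 + 0.012321 = 0.259630 (working shown to 6 dp, full precision carried).
So 1 − D = 0.740370, i.e. 0.7404 to 4 decimal places.

0.7404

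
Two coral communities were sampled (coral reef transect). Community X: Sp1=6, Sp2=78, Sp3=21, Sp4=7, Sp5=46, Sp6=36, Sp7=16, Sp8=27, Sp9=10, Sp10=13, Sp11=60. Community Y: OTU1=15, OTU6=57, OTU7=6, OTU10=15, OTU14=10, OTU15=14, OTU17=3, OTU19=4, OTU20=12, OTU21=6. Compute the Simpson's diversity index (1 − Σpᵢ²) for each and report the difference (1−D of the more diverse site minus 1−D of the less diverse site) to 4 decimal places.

Community X: N=320, proportions 0.01875, 0.24375, 0.065625, 0.021875, 0.14375, 0.1125, 0.05, 0.084375, 0.03125, 0.040625, 0.1875, giving 1−D = 0.854727 (working shown to 6 dp, full precision carried).
Community Y: N=142, proportions 0.105634, 0.401408, 0.042254, 0.105634, 0.070423, 0.098592, 0.021127, 0.028169, 0.084507, 0.042254, giving 1−D = 0.789923.
Difference = |0.854727 − 0.789923| = 0.064804, i.e. 0.0648 to 4 decimal places.

0.0648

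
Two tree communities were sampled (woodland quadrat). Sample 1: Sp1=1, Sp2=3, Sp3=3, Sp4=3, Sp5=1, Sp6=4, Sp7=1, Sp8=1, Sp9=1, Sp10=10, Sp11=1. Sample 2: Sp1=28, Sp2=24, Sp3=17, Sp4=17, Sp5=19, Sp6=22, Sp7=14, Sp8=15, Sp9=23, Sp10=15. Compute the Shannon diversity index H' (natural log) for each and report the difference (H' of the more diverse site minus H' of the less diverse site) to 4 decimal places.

0.2362

Sample 1: N=29, proportions 0.034483, 0.103448, 0.103448, 0.103448, 0.034483, 0.137931, 0.034483, 0.034483, 0.034483, 0.344828, 0.034483, giving H' = 2.041139 (working shown to 6 dp, full precision carried).
Sample 2: N=194, proportions 0.14433, 0.123711, 0.087629, 0.087629, 0.097938, 0.113402, 0.072165, 0.07732, 0.118557, 0.07732, giving H' = 2.277362.
Difference = |2.041139 − 2.277362| = 0.236223, i.e. 0.2362 to 4 decimal places.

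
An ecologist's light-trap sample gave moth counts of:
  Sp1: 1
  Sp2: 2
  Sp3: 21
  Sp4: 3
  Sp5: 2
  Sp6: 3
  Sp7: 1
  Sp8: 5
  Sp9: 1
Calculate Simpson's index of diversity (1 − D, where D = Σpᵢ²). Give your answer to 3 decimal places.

Total N = 1+2+21+3+2+3+1+5+1 = 39, so the proportions are 0.02564, 0.05128, 0.53846, 0.07692, 0.05128, 0.07692, 0.02564, 0.12821, 0.02564 (working shown to 5 dp, full precision carried).
D = 0.02564² + 0.05128² + 0.53846² + 0.07692² + 0.05128² + 0.07692² + 0.02564² + 0.12821² + 0.02564² = 0.00066 + 0.00263 + 0.28994 + 0.00592 + 0.00263 + 0.00592 + 0.00066 + 0.01644 + 0.00066 = 0.32544.
So 1 − D = 0.67456, i.e. 0.675 to 3 decimal places.

0.675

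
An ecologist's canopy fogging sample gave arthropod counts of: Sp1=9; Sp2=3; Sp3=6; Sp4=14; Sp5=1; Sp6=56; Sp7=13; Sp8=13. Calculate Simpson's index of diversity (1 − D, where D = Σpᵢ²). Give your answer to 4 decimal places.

Total N = 9+3+6+14+1+56+13+13 = 115, so the proportions are 0.078261, 0.026087, 0.052174, 0.121739, 0.008696, 0.486957, 0.113043, 0.113043 (working shown to 6 dp, full precision carried).
D = 0.078261² + 0.026087² + 0.052174² + 0.121739² + 0.008696² + 0.486957² + 0.113043² + 0.113043² = 0.006125 + 0.000681 + 0.002722 + 0.014820 + 0.000076 + 0.237127 + 0.012779 + 0.012779 = 0.287108.
So 1 − D = 0.712892, i.e. 0.7129 to 4 decimal places.

0.7129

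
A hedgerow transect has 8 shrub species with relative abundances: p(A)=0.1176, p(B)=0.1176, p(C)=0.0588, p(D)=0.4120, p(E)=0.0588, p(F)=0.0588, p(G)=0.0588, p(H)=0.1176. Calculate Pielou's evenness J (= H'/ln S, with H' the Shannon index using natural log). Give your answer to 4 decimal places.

0.8593

H' = −Σ pᵢ ln pᵢ = −((-0.251719) + (-0.251719) + (-0.166616) + (-0.365334) + (-0.166616) + (-0.166616) + (-0.166616) + (-0.251719)) = 1.786956 (working shown to 6 dp, full precision carried).
With S = 8 species, ln S = 2.079442, so J = 1.786956/2.079442 = 0.859344, i.e. 0.8593 to 4 decimal places.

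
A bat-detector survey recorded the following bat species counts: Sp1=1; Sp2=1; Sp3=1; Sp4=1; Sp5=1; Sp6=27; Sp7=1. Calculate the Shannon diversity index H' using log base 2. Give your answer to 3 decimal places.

Total N = 1+1+1+1+1+27+1 = 33, so the proportions are 0.0303, 0.0303, 0.0303, 0.0303, 0.0303, 0.81818, 0.0303 (working shown to 5 dp, full precision carried).
Each pᵢ log₂ pᵢ term: 0.0303×(-5.04439)=-0.15286, 0.0303×(-5.04439)=-0.15286, 0.0303×(-5.04439)=-0.15286, 0.0303×(-5.04439)=-0.15286, 0.0303×(-5.04439)=-0.15286, 0.81818×(-0.28951)=-0.23687, 0.0303×(-5.04439)=-0.15286.
Sum = -1.15403, so H' = 1.154.

1.154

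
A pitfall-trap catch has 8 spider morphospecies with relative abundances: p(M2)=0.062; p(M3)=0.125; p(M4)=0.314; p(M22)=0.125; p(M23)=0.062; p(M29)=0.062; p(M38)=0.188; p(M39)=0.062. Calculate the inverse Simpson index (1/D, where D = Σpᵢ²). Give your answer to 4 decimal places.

5.5381

D = 0.062² + 0.125² + 0.314² + 0.125² + 0.062² + 0.062² + 0.188² + 0.062² = 0.00384400 + 0.01562500 + 0.09859600 + 0.01562500 + 0.00384400 + 0.00384400 + 0.03534400 + 0.00384400 = 0.18056600 (working shown to 8 dp, full precision carried).
So 1/D = 5.538141, i.e. 5.5381 to 4 decimal places.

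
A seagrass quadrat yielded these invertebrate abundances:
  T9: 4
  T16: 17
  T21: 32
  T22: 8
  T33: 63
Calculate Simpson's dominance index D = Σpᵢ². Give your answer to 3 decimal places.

0.349

Total N = 4+17+32+8+63 = 124, so the proportions are 0.03226, 0.1371, 0.25806, 0.06452, 0.50806 (working shown to 5 dp, full precision carried).
D = 0.03226² + 0.1371² + 0.25806² + 0.06452² + 0.50806² = 0.00104 + 0.01880 + 0.06660 + 0.00416 + 0.25813 = 0.34873.
To 3 decimal places, D = 0.349.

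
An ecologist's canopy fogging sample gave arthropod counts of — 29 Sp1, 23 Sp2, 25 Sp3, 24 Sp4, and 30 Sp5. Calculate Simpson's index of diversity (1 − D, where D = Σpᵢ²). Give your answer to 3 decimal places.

0.798

Total N = 29+23+25+24+30 = 131, so the proportions are 0.22137, 0.17557, 0.19084, 0.18321, 0.22901 (working shown to 5 dp, full precision carried).
D = 0.22137² + 0.17557² + 0.19084² + 0.18321² + 0.22901² = 0.04901 + 0.03083 + 0.03642 + 0.03356 + 0.05244 = 0.20226.
So 1 − D = 0.79774, i.e. 0.798 to 3 decimal places.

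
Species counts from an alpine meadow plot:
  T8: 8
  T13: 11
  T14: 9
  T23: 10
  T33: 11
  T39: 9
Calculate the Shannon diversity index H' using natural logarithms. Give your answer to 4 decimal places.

1.7852

Total N = 8+11+9+10+11+9 = 58, so the proportions are 0.137931, 0.189655, 0.155172, 0.172414, 0.189655, 0.155172 (working shown to 6 dp, full precision carried).
Each pᵢ ln pᵢ term: 0.137931×(-1.981001)=-0.273242, 0.189655×(-1.662548)=-0.315311, 0.155172×(-1.863218)=-0.289120, 0.172414×(-1.757858)=-0.303079, 0.189655×(-1.662548)=-0.315311, 0.155172×(-1.863218)=-0.289120.
Sum = -1.785182, so H' = 1.7852.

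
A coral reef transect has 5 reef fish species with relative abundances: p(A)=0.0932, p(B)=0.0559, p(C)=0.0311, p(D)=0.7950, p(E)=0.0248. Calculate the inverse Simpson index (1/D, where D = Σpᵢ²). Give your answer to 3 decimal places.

D = 0.0932² + 0.0559² + 0.0311² + 0.795² + 0.0248² = 0.008686 + 0.003125 + 0.000967 + 0.632025 + 0.000615 = 0.645418 (working shown to 6 dp, full precision carried).
So 1/D = 1.54938, i.e. 1.549 to 3 decimal places.

1.549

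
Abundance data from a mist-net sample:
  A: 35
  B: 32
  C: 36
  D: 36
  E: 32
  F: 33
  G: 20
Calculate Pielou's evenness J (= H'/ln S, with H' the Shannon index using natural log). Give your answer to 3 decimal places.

Total N = 35+32+36+36+32+33+20 = 224, so the proportions are 0.15625, 0.14286, 0.16071, 0.16071, 0.14286, 0.14732, 0.08929 (working shown to 5 dp, full precision carried).
H' = −Σ pᵢ ln pᵢ = −((-0.29005) + (-0.27799) + (-0.29381) + (-0.29381) + (-0.27799) + (-0.28214) + (-0.21571)) = 1.93148.
With S = 7 species, ln S = 1.94591, so J = 1.93148/1.94591 = 0.99258, i.e. 0.993 to 3 decimal places.

0.993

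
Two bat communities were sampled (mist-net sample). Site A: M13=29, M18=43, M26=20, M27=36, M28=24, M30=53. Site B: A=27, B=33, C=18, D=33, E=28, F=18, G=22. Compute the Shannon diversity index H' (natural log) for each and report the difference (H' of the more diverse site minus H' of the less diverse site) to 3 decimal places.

0.181

Site A: N=205, proportions 0.14146, 0.20976, 0.09756, 0.17561, 0.11707, 0.25854, giving H' = 1.73763 (working shown to 5 dp, full precision carried).
Site B: N=179, proportions 0.15084, 0.18436, 0.10056, 0.18436, 0.15642, 0.10056, 0.12291, giving H' = 1.91859.
Difference = |1.73763 − 1.91859| = 0.18096, i.e. 0.181 to 3 decimal places.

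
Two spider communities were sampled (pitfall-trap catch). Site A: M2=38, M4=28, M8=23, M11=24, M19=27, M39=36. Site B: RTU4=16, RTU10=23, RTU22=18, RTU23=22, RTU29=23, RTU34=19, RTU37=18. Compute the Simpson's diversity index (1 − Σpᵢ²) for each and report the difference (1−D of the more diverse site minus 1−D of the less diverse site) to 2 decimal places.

Site A: N=176, proportions 0.2159, 0.1591, 0.1307, 0.1364, 0.1534, 0.2045, giving 1−D = 0.8270 (working shown to 4 dp, full precision carried).
Site B: N=139, proportions 0.1151, 0.1655, 0.1295, 0.1583, 0.1655, 0.1367, 0.1295, giving 1−D = 0.8547.
Difference = |0.8270 − 0.8547| = 0.0277, i.e. 0.03 to 2 decimal places.

0.03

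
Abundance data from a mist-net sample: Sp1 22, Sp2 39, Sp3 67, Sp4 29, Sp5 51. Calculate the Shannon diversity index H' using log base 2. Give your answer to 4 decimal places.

Total N = 22+39+67+29+51 = 208, so the proportions are 0.105769, 0.1875, 0.322115, 0.139423, 0.245192 (working shown to 6 dp, full precision carried).
Each pᵢ log₂ pᵢ term: 0.105769×(-3.241008)=-0.342799, 0.1875×(-2.415037)=-0.452820, 0.322115×(-1.634351)=-0.526449, 0.139423×(-2.842459)=-0.396304, 0.245192×(-2.028014)=-0.497254.
Sum = -2.215626, so H' = 2.2156.

2.2156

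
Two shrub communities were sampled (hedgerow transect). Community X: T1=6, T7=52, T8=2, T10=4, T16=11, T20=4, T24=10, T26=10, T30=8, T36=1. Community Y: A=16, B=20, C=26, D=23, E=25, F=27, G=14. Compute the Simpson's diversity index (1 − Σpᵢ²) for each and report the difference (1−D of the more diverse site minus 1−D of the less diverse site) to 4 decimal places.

Community X: N=108, proportions 0.055556, 0.481481, 0.018519, 0.037037, 0.101852, 0.037037, 0.092593, 0.092593, 0.074074, 0.009259, giving 1−D = 0.728909 (working shown to 6 dp, full precision carried).
Community Y: N=151, proportions 0.10596, 0.13245, 0.172185, 0.152318, 0.165563, 0.178808, 0.092715, giving 1−D = 0.850401.
Difference = |0.728909 − 0.850401| = 0.121492, i.e. 0.1215 to 4 decimal places.

0.1215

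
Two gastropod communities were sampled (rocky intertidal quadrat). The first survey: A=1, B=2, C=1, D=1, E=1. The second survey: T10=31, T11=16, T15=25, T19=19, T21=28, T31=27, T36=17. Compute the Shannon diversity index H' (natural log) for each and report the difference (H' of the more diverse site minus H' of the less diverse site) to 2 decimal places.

0.36

The first survey: N=6, proportions 0.1667, 0.3333, 0.1667, 0.1667, 0.1667, giving H' = 1.5607 (working shown to 4 dp, full precision carried).
The second survey: N=163, proportions 0.1902, 0.0982, 0.1534, 0.1166, 0.1718, 0.1656, 0.1043, giving H' = 1.9178.
Difference = |1.5607 − 1.9178| = 0.3571, i.e. 0.36 to 2 decimal places.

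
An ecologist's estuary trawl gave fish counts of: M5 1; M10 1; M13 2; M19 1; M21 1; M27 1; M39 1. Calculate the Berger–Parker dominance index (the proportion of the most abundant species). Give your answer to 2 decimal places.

Total N = 1+1+2+1+1+1+1 = 8, so the proportions are 0.125, 0.125, 0.25, 0.125, 0.125, 0.125, 0.125 (working shown to 4 dp, full precision carried).
The largest proportion is 0.25, i.e. d = 0.25 to 2 decimal places.

0.25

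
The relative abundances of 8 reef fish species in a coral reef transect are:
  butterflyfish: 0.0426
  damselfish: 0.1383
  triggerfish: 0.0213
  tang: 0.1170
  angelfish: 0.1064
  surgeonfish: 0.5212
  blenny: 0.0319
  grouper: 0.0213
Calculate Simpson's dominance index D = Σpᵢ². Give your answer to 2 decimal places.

D = 0.0426² + 0.1383² + 0.0213² + 0.117² + 0.1064² + 0.5212² + 0.0319² + 0.0213² = 0.0018 + 0.0191 + 0.0005 + 0.0137 + 0.0113 + 0.2716 + 0.0010 + 0.0005 = 0.3195 (working shown to 4 dp, full precision carried).
To 2 decimal places, D = 0.32.

0.32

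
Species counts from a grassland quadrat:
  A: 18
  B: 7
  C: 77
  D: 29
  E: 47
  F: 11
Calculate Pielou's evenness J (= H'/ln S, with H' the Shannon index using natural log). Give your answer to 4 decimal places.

0.8433

Total N = 18+7+77+29+47+11 = 189, so the proportions are 0.095238, 0.037037, 0.407407, 0.153439, 0.248677, 0.058201 (working shown to 6 dp, full precision carried).
H' = −Σ pᵢ ln pᵢ = −((-0.223941) + (-0.122068) + (-0.365828) + (-0.287614) + (-0.346059) + (-0.165515)) = 1.511025.
With S = 6 species, ln S = 1.791759, so J = 1.511025/1.791759 = 0.843319, i.e. 0.8433 to 4 decimal places.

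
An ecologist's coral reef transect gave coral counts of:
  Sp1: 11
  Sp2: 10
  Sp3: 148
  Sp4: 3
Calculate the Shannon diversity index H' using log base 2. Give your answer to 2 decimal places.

Total N = 11+10+148+3 = 172, so the proportions are 0.064, 0.0581, 0.8605, 0.0174 (working shown to 4 dp, full precision carried).
Each pᵢ log₂ pᵢ term: 0.064×(-3.9668)=-0.2537, 0.0581×(-4.1043)=-0.2386, 0.8605×(-0.2168)=-0.1866, 0.0174×(-5.8413)=-0.1019.
Sum = -0.7808, so H' = 0.78.

0.78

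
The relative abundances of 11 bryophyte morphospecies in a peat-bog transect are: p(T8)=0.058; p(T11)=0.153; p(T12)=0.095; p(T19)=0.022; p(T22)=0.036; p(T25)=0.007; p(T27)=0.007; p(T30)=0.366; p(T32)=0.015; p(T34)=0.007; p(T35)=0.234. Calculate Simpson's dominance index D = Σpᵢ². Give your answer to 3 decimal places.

0.227

D = 0.058² + 0.153² + 0.095² + 0.022² + 0.036² + 0.007² + 0.007² + 0.366² + 0.015² + 0.007² + 0.234² = 0.00336 + 0.02341 + 0.00903 + 0.00048 + 0.00130 + 0.00005 + 0.00005 + 0.13396 + 0.00022 + 0.00005 + 0.05476 = 0.22666 (working shown to 5 dp, full precision carried).
To 3 decimal places, D = 0.227.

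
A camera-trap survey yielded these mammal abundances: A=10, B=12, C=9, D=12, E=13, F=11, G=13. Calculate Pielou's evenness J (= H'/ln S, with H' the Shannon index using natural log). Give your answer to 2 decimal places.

Total N = 10+12+9+12+13+11+13 = 80, so the proportions are 0.125, 0.15, 0.1125, 0.15, 0.1625, 0.1375, 0.1625 (working shown to 4 dp, full precision carried).
H' = −Σ pᵢ ln pᵢ = −((-0.2599) + (-0.2846) + (-0.2458) + (-0.2846) + (-0.2953) + (-0.2728) + (-0.2953)) = 1.9382.
With S = 7 species, ln S = 1.9459, so J = 1.9382/1.9459 = 0.9961, i.e. 1.00 to 2 decimal places.

1.00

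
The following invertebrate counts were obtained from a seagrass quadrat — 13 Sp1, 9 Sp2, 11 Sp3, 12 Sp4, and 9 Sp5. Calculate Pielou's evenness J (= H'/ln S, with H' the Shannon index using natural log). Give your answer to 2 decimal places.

Total N = 13+9+11+12+9 = 54, so the proportions are 0.2407, 0.1667, 0.2037, 0.2222, 0.1667 (working shown to 4 dp, full precision carried).
H' = −Σ pᵢ ln pᵢ = −((-0.3428) + (-0.2986) + (-0.3241) + (-0.3342) + (-0.2986)) = 1.5984.
With S = 5 species, ln S = 1.6094, so J = 1.5984/1.6094 = 0.9932, i.e. 0.99 to 2 decimal places.

0.99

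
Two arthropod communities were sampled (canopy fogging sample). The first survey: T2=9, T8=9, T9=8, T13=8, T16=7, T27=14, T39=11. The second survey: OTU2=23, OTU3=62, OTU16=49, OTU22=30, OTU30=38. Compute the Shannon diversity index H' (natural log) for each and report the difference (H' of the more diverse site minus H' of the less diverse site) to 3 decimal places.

The first survey: N=66, proportions 0.13636, 0.13636, 0.12121, 0.12121, 0.10606, 0.21212, 0.16667, giving H' = 1.92047 (working shown to 5 dp, full precision carried).
The second survey: N=202, proportions 0.11386, 0.30693, 0.24257, 0.14851, 0.18812, giving H' = 1.55103.
Difference = |1.92047 − 1.55103| = 0.36944, i.e. 0.369 to 3 decimal places.

0.369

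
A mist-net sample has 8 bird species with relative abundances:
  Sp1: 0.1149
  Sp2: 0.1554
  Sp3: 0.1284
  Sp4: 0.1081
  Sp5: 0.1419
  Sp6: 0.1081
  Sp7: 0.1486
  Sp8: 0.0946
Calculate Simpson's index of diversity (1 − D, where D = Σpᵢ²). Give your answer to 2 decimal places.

0.87

D = 0.1149² + 0.1554² + 0.1284² + 0.1081² + 0.1419² + 0.1081² + 0.1486² + 0.0946² = 0.0132 + 0.0241 + 0.0165 + 0.0117 + 0.0201 + 0.0117 + 0.0221 + 0.0089 = 0.1284 (working shown to 4 dp, full precision carried).
So 1 − D = 0.8716, i.e. 0.87 to 2 decimal places.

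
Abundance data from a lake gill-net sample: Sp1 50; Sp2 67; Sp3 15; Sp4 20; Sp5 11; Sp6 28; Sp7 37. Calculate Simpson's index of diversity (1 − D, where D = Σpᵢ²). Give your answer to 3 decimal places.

0.810

Total N = 50+67+15+20+11+28+37 = 228, so the proportions are 0.2193, 0.29386, 0.06579, 0.08772, 0.04825, 0.12281, 0.16228 (working shown to 5 dp, full precision carried).
D = 0.2193² + 0.29386² + 0.06579² + 0.08772² + 0.04825² + 0.12281² + 0.16228² = 0.04809 + 0.08635 + 0.00433 + 0.00769 + 0.00233 + 0.01508 + 0.02634 = 0.19021.
So 1 − D = 0.80979, i.e. 0.810 to 3 decimal places.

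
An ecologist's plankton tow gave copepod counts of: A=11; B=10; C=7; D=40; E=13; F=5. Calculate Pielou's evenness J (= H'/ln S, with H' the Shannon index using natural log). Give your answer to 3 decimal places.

Total N = 11+10+7+40+13+5 = 86, so the proportions are 0.12791, 0.11628, 0.0814, 0.46512, 0.15116, 0.05814 (working shown to 5 dp, full precision carried).
H' = −Σ pᵢ ln pᵢ = −((-0.26303) + (-0.25020) + (-0.20418) + (-0.35603) + (-0.28561) + (-0.16540)) = 1.52445.
With S = 6 species, ln S = 1.79176, so J = 1.52445/1.79176 = 0.85081, i.e. 0.851 to 3 decimal places.

0.851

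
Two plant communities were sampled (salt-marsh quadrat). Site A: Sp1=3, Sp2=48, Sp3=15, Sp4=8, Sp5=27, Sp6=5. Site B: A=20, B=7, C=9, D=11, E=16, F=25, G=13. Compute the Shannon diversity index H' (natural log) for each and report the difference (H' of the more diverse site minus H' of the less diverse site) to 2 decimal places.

Site A: N=106, proportions 0.0283, 0.4528, 0.1415, 0.0755, 0.2547, 0.0472, giving H' = 1.4238 (working shown to 4 dp, full precision carried).
Site B: N=101, proportions 0.198, 0.0693, 0.0891, 0.1089, 0.1584, 0.2475, 0.1287, giving H' = 1.8640.
Difference = |1.4238 − 1.8640| = 0.4402, i.e. 0.44 to 2 decimal places.

0.44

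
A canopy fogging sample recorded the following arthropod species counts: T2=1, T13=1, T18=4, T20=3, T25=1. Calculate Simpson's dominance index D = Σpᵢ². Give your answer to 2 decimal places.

0.28

Total N = 1+1+4+3+1 = 10, so the proportions are 0.1, 0.1, 0.4, 0.3, 0.1 (working shown to 4 dp, full precision carried).
D = 0.1² + 0.1² + 0.4² + 0.3² + 0.1² = 0.0100 + 0.0100 + 0.1600 + 0.0900 + 0.0100 = 0.2800.
To 2 decimal places, D = 0.28.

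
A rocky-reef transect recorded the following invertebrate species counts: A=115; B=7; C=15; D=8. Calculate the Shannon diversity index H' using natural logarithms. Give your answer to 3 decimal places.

0.725

Total N = 115+7+15+8 = 145, so the proportions are 0.7931, 0.04828, 0.10345, 0.05517 (working shown to 5 dp, full precision carried).
Each pᵢ ln pᵢ term: 0.7931×(-0.23180)=-0.18384, 0.04828×(-3.03082)=-0.14632, 0.10345×(-2.26868)=-0.23469, 0.05517×(-2.89729)=-0.15985.
Sum = -0.72470, so H' = 0.725.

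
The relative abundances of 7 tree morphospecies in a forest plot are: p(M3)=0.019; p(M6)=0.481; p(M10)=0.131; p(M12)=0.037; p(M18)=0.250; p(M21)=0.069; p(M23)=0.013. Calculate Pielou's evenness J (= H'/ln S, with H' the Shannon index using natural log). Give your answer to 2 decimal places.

H' = −Σ pᵢ ln pᵢ = −((-0.0753) + (-0.3520) + (-0.2663) + (-0.1220) + (-0.3466) + (-0.1845) + (-0.0565)) = 1.4031 (working shown to 4 dp, full precision carried).
With S = 7 species, ln S = 1.9459, so J = 1.4031/1.9459 = 0.7211, i.e. 0.72 to 2 decimal places.

0.72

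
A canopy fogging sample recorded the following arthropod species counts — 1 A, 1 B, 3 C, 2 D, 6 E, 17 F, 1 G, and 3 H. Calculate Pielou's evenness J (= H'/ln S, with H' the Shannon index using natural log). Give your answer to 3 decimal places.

Total N = 1+1+3+2+6+17+1+3 = 34, so the proportions are 0.02941, 0.02941, 0.08824, 0.05882, 0.17647, 0.5, 0.02941, 0.08824 (working shown to 5 dp, full precision carried).
H' = −Σ pᵢ ln pᵢ = −((-0.10372) + (-0.10372) + (-0.21421) + (-0.16666) + (-0.30611) + (-0.34657) + (-0.10372) + (-0.21421)) = 1.55891.
With S = 8 species, ln S = 2.07944, so J = 1.55891/2.07944 = 0.74968, i.e. 0.750 to 3 decimal places.

0.750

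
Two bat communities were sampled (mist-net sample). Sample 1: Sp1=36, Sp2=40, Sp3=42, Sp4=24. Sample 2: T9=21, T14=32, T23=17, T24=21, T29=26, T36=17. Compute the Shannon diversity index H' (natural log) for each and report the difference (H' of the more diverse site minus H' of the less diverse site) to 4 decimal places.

0.3993

Sample 1: N=142, proportions 0.2535211, 0.2816901, 0.2957746, 0.1690141, giving H' = 1.3655646 (working shown to 7 dp, full precision carried).
Sample 2: N=134, proportions 0.1567164, 0.238806, 0.1268657, 0.1567164, 0.1940299, 0.1268657, giving H' = 1.7649051.
Difference = |1.3655646 − 1.7649051| = 0.3993405, i.e. 0.3993 to 4 decimal places.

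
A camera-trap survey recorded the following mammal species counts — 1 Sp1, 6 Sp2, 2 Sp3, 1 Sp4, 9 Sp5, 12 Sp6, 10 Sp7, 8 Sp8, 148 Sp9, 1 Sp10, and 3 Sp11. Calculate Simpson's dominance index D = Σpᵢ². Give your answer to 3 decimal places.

0.553

Total N = 1+6+2+1+9+12+10+8+148+1+3 = 201, so the proportions are 0.00498, 0.02985, 0.00995, 0.00498, 0.04478, 0.0597, 0.04975, 0.0398, 0.73632, 0.00498, 0.01493 (working shown to 5 dp, full precision carried).
D = 0.00498² + 0.02985² + 0.00995² + 0.00498² + 0.04478² + 0.0597² + 0.04975² + 0.0398² + 0.73632² + 0.00498² + 0.01493² = 0.00002 + 0.00089 + 0.00010 + 0.00002 + 0.00200 + 0.00356 + 0.00248 + 0.00158 + 0.54216 + 0.00002 + 0.00022 = 0.55308.
To 3 decimal places, D = 0.553.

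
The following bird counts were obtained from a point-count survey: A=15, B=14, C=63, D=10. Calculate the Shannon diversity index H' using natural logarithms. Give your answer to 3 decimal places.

1.080

Total N = 15+14+63+10 = 102, so the proportions are 0.14706, 0.13725, 0.61765, 0.09804 (working shown to 5 dp, full precision carried).
Each pᵢ ln pᵢ term: 0.14706×(-1.91692)=-0.28190, 0.13725×(-1.98592)=-0.27258, 0.61765×(-0.48184)=-0.29761, 0.09804×(-2.32239)=-0.22769.
Sum = -1.07977, so H' = 1.080.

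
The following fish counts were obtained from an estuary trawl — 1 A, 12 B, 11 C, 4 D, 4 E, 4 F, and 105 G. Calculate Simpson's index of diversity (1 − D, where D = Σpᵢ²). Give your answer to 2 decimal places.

0.43

Total N = 1+12+11+4+4+4+105 = 141, so the proportions are 0.0071, 0.0851, 0.078, 0.0284, 0.0284, 0.0284, 0.7447 (working shown to 4 dp, full precision carried).
D = 0.0071² + 0.0851² + 0.078² + 0.0284² + 0.0284² + 0.0284² + 0.7447² = 0.0001 + 0.0072 + 0.0061 + 0.0008 + 0.0008 + 0.0008 + 0.5545 = 0.5703.
So 1 − D = 0.4297, i.e. 0.43 to 2 decimal places.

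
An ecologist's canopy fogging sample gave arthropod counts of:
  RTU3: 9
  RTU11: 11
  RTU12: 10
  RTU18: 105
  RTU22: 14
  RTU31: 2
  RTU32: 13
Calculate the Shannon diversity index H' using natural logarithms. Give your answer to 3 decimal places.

Total N = 9+11+10+105+14+2+13 = 164, so the proportions are 0.05488, 0.06707, 0.06098, 0.64024, 0.08537, 0.0122, 0.07927 (working shown to 5 dp, full precision carried).
Each pᵢ ln pᵢ term: 0.05488×(-2.90264)=-0.15929, 0.06707×(-2.70197)=-0.18123, 0.06098×(-2.79728)=-0.17057, 0.64024×(-0.44591)=-0.28549, 0.08537×(-2.46081)=-0.21007, 0.0122×(-4.40672)=-0.05374, 0.07927×(-2.53492)=-0.20094.
Sum = -1.26132, so H' = 1.261.

1.261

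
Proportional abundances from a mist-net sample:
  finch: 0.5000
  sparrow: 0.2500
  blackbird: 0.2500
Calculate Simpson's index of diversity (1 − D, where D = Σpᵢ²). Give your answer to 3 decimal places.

0.625

D = 0.5² + 0.25² + 0.25² = 0.25000 + 0.06250 + 0.06250 = 0.37500 (working shown to 5 dp, full precision carried).
So 1 − D = 0.62500, i.e. 0.625 to 3 decimal places.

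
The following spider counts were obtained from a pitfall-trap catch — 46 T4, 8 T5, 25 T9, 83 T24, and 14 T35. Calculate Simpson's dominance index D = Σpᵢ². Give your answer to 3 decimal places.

0.319

Total N = 46+8+25+83+14 = 176, so the proportions are 0.26136, 0.04545, 0.14205, 0.47159, 0.07955 (working shown to 5 dp, full precision carried).
D = 0.26136² + 0.04545² + 0.14205² + 0.47159² + 0.07955² = 0.06831 + 0.00207 + 0.02018 + 0.22240 + 0.00633 = 0.31928.
To 3 decimal places, D = 0.319.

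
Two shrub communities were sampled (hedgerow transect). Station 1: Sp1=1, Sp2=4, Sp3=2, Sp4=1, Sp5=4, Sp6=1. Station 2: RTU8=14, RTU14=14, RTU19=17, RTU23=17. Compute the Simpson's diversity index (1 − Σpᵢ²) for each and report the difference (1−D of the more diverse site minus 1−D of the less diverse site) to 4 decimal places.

0.0216

Station 1: N=13, proportions 0.076923, 0.307692, 0.153846, 0.076923, 0.307692, 0.076923, giving 1−D = 0.769231 (working shown to 6 dp, full precision carried).
Station 2: N=62, proportions 0.225806, 0.225806, 0.274194, 0.274194, giving 1−D = 0.747659.
Difference = |0.769231 − 0.747659| = 0.021572, i.e. 0.0216 to 4 decimal places.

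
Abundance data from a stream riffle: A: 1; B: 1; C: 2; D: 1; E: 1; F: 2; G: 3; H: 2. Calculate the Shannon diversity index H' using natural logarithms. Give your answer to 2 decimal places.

1.99

Total N = 1+1+2+1+1+2+3+2 = 13, so the proportions are 0.0769, 0.0769, 0.1538, 0.0769, 0.0769, 0.1538, 0.2308, 0.1538 (working shown to 4 dp, full precision carried).
Each pᵢ ln pᵢ term: 0.0769×(-2.5649)=-0.1973, 0.0769×(-2.5649)=-0.1973, 0.1538×(-1.8718)=-0.2880, 0.0769×(-2.5649)=-0.1973, 0.0769×(-2.5649)=-0.1973, 0.1538×(-1.8718)=-0.2880, 0.2308×(-1.4663)=-0.3384, 0.1538×(-1.8718)=-0.2880.
Sum = -1.9915, so H' = 1.99.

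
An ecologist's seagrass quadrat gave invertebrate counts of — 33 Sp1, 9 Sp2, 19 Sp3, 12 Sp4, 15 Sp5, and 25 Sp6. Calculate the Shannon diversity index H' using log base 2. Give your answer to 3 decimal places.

Total N = 33+9+19+12+15+25 = 113, so the proportions are 0.29204, 0.07965, 0.16814, 0.10619, 0.13274, 0.22124 (working shown to 5 dp, full precision carried).
Each pᵢ log₂ pᵢ term: 0.29204×(-1.77578)=-0.51859, 0.07965×(-3.65025)=-0.29073, 0.16814×(-2.57225)=-0.43250, 0.10619×(-3.23522)=-0.34356, 0.13274×(-2.91329)=-0.38672, 0.22124×(-2.17632)=-0.48149.
Sum = -2.45359, so H' = 2.454.

2.454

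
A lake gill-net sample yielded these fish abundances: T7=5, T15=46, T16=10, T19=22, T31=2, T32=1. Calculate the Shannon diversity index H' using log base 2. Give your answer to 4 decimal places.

1.7865

Total N = 5+46+10+22+2+1 = 86, so the proportions are 0.05814, 0.534884, 0.116279, 0.255814, 0.023256, 0.011628 (working shown to 6 dp, full precision carried).
Each pᵢ log₂ pᵢ term: 0.05814×(-4.104337)=-0.238624, 0.534884×(-0.902703)=-0.482841, 0.116279×(-3.104337)=-0.360969, 0.255814×(-1.966833)=-0.503143, 0.023256×(-5.426265)=-0.126192, 0.011628×(-6.426265)=-0.074724.
Sum = -1.786494, so H' = 1.7865.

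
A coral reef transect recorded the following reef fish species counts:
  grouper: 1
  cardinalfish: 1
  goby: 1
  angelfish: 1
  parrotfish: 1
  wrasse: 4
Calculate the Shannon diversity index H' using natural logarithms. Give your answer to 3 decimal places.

1.581

Total N = 1+1+1+1+1+4 = 9, so the proportions are 0.11111, 0.11111, 0.11111, 0.11111, 0.11111, 0.44444 (working shown to 5 dp, full precision carried).
Each pᵢ ln pᵢ term: 0.11111×(-2.19722)=-0.24414, 0.11111×(-2.19722)=-0.24414, 0.11111×(-2.19722)=-0.24414, 0.11111×(-2.19722)=-0.24414, 0.11111×(-2.19722)=-0.24414, 0.44444×(-0.81093)=-0.36041.
Sum = -1.58109, so H' = 1.581.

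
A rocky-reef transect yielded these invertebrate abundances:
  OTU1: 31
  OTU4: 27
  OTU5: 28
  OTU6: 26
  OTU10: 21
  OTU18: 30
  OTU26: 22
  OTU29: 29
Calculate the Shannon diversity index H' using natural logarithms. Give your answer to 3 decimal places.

Total N = 31+27+28+26+21+30+22+29 = 214, so the proportions are 0.14486, 0.12617, 0.13084, 0.1215, 0.09813, 0.14019, 0.1028, 0.13551 (working shown to 5 dp, full precision carried).
Each pᵢ ln pᵢ term: 0.14486×(-1.93199)=-0.27987, 0.12617×(-2.07014)=-0.26119, 0.13084×(-2.03377)=-0.26610, 0.1215×(-2.10788)=-0.25610, 0.09813×(-2.32145)=-0.22781, 0.14019×(-1.96478)=-0.27544, 0.1028×(-2.27493)=-0.23387, 0.13551×(-1.99868)=-0.27085.
Sum = -2.07122, so H' = 2.071.

2.071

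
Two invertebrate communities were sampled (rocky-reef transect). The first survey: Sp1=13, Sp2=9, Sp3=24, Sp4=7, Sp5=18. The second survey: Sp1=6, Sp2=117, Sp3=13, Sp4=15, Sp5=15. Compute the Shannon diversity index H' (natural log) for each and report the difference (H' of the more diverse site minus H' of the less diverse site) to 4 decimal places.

The first survey: N=71, proportions 0.1830986, 0.1267606, 0.3380282, 0.0985915, 0.2535211, giving H' = 1.5156275 (working shown to 7 dp, full precision carried).
The second survey: N=166, proportions 0.0361446, 0.7048193, 0.0783133, 0.0903614, 0.0903614, giving H' = 1.0004772.
Difference = |1.5156275 − 1.0004772| = 0.5151503, i.e. 0.5152 to 4 decimal places.

0.5152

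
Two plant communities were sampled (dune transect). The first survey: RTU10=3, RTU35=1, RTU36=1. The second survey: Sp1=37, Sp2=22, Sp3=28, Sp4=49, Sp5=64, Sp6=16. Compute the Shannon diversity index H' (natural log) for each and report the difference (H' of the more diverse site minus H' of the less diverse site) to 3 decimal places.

The first survey: N=5, proportions 0.6, 0.2, 0.2, giving H' = 0.95027054 (working shown to 8 dp, full precision carried).
The second survey: N=216, proportions 0.1712963, 0.10185185, 0.12962963, 0.22685185, 0.2962963, 0.07407407, giving H' = 1.68945547.
Difference = |0.95027054 − 1.68945547| = 0.73918493, i.e. 0.739 to 3 decimal places.

0.739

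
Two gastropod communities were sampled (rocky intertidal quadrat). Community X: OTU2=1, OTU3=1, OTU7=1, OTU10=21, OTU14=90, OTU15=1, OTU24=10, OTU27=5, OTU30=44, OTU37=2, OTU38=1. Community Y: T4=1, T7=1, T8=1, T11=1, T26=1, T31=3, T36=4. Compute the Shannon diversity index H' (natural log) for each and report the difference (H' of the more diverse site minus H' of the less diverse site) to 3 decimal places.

0.345

Community X: N=177, proportions 0.00565, 0.00565, 0.00565, 0.11864, 0.50847, 0.00565, 0.0565, 0.02825, 0.24859, 0.0113, 0.00565, giving H' = 1.40281 (working shown to 5 dp, full precision carried).
Community Y: N=12, proportions 0.08333, 0.08333, 0.08333, 0.08333, 0.08333, 0.25, 0.33333, giving H' = 1.74816.
Difference = |1.40281 − 1.74816| = 0.34535, i.e. 0.345 to 3 decimal places.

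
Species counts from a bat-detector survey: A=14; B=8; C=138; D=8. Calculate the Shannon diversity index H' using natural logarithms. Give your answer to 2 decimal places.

Total N = 14+8+138+8 = 168, so the proportions are 0.0833, 0.0476, 0.8214, 0.0476 (working shown to 4 dp, full precision carried).
Each pᵢ ln pᵢ term: 0.0833×(-2.4849)=-0.2071, 0.0476×(-3.0445)=-0.1450, 0.8214×(-0.1967)=-0.1616, 0.0476×(-3.0445)=-0.1450.
Sum = -0.6586, so H' = 0.66.

0.66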